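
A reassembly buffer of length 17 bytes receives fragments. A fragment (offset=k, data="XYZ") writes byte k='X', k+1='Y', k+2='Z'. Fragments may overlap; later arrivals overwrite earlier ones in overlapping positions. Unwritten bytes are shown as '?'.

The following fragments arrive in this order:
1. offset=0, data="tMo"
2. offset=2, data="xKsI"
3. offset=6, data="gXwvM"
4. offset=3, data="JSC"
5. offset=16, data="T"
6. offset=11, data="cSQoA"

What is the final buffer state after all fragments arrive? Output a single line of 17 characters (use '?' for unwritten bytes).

Fragment 1: offset=0 data="tMo" -> buffer=tMo??????????????
Fragment 2: offset=2 data="xKsI" -> buffer=tMxKsI???????????
Fragment 3: offset=6 data="gXwvM" -> buffer=tMxKsIgXwvM??????
Fragment 4: offset=3 data="JSC" -> buffer=tMxJSCgXwvM??????
Fragment 5: offset=16 data="T" -> buffer=tMxJSCgXwvM?????T
Fragment 6: offset=11 data="cSQoA" -> buffer=tMxJSCgXwvMcSQoAT

Answer: tMxJSCgXwvMcSQoAT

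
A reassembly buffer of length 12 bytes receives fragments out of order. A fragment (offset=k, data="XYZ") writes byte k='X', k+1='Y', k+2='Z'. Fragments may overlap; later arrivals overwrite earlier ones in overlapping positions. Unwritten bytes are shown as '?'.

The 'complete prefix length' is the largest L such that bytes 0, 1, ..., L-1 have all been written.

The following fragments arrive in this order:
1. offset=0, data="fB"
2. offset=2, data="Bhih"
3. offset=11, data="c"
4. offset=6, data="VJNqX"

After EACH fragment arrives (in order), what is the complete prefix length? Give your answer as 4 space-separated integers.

Answer: 2 6 6 12

Derivation:
Fragment 1: offset=0 data="fB" -> buffer=fB?????????? -> prefix_len=2
Fragment 2: offset=2 data="Bhih" -> buffer=fBBhih?????? -> prefix_len=6
Fragment 3: offset=11 data="c" -> buffer=fBBhih?????c -> prefix_len=6
Fragment 4: offset=6 data="VJNqX" -> buffer=fBBhihVJNqXc -> prefix_len=12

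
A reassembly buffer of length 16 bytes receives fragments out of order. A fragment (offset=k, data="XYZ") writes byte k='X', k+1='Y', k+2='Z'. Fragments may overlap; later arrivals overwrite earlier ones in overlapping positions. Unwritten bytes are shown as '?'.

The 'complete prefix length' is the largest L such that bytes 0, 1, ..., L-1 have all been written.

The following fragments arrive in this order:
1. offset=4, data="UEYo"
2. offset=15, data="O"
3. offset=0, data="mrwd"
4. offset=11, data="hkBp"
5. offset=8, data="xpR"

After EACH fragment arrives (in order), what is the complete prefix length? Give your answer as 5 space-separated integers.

Fragment 1: offset=4 data="UEYo" -> buffer=????UEYo???????? -> prefix_len=0
Fragment 2: offset=15 data="O" -> buffer=????UEYo???????O -> prefix_len=0
Fragment 3: offset=0 data="mrwd" -> buffer=mrwdUEYo???????O -> prefix_len=8
Fragment 4: offset=11 data="hkBp" -> buffer=mrwdUEYo???hkBpO -> prefix_len=8
Fragment 5: offset=8 data="xpR" -> buffer=mrwdUEYoxpRhkBpO -> prefix_len=16

Answer: 0 0 8 8 16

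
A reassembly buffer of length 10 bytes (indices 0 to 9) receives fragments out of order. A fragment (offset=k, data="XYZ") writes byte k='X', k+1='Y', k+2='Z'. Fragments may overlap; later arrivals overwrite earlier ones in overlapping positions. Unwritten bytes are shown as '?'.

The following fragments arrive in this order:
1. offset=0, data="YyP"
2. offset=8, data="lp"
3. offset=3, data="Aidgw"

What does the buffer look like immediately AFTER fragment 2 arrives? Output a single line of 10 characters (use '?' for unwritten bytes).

Fragment 1: offset=0 data="YyP" -> buffer=YyP???????
Fragment 2: offset=8 data="lp" -> buffer=YyP?????lp

Answer: YyP?????lp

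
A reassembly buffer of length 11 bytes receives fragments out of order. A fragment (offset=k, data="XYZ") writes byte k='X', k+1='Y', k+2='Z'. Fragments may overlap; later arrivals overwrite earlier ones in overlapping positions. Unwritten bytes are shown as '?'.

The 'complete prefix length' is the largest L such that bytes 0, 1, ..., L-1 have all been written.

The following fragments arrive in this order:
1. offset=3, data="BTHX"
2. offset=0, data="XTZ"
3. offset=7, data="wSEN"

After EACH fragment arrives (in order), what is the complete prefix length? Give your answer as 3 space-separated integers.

Answer: 0 7 11

Derivation:
Fragment 1: offset=3 data="BTHX" -> buffer=???BTHX???? -> prefix_len=0
Fragment 2: offset=0 data="XTZ" -> buffer=XTZBTHX???? -> prefix_len=7
Fragment 3: offset=7 data="wSEN" -> buffer=XTZBTHXwSEN -> prefix_len=11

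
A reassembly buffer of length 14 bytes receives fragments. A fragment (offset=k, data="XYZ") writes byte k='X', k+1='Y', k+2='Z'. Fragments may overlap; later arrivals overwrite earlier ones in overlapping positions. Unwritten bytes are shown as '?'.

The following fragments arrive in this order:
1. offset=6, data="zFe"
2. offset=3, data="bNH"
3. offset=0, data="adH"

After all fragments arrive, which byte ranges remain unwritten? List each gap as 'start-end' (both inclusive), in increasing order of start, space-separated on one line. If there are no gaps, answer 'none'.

Answer: 9-13

Derivation:
Fragment 1: offset=6 len=3
Fragment 2: offset=3 len=3
Fragment 3: offset=0 len=3
Gaps: 9-13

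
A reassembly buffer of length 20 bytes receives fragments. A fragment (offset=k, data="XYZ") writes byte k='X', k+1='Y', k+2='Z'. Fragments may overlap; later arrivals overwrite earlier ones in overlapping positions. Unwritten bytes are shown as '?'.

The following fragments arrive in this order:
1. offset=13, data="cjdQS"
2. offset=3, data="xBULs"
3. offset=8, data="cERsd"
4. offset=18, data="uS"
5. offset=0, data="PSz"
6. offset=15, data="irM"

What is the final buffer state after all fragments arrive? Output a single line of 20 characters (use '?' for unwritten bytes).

Answer: PSzxBULscERsdcjirMuS

Derivation:
Fragment 1: offset=13 data="cjdQS" -> buffer=?????????????cjdQS??
Fragment 2: offset=3 data="xBULs" -> buffer=???xBULs?????cjdQS??
Fragment 3: offset=8 data="cERsd" -> buffer=???xBULscERsdcjdQS??
Fragment 4: offset=18 data="uS" -> buffer=???xBULscERsdcjdQSuS
Fragment 5: offset=0 data="PSz" -> buffer=PSzxBULscERsdcjdQSuS
Fragment 6: offset=15 data="irM" -> buffer=PSzxBULscERsdcjirMuS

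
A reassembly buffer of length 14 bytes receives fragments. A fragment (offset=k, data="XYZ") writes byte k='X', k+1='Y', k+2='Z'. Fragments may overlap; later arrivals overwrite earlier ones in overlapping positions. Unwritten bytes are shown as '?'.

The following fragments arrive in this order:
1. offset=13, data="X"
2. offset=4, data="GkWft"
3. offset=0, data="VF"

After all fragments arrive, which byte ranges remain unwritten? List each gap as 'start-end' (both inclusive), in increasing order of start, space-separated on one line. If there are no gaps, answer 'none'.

Fragment 1: offset=13 len=1
Fragment 2: offset=4 len=5
Fragment 3: offset=0 len=2
Gaps: 2-3 9-12

Answer: 2-3 9-12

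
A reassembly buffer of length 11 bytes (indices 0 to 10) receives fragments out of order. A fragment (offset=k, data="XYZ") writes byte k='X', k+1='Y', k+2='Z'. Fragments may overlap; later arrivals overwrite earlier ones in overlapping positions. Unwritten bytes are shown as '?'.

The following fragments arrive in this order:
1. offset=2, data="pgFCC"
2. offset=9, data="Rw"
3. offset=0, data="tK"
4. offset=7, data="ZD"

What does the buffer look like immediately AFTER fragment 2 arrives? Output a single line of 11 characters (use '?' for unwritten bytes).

Answer: ??pgFCC??Rw

Derivation:
Fragment 1: offset=2 data="pgFCC" -> buffer=??pgFCC????
Fragment 2: offset=9 data="Rw" -> buffer=??pgFCC??Rw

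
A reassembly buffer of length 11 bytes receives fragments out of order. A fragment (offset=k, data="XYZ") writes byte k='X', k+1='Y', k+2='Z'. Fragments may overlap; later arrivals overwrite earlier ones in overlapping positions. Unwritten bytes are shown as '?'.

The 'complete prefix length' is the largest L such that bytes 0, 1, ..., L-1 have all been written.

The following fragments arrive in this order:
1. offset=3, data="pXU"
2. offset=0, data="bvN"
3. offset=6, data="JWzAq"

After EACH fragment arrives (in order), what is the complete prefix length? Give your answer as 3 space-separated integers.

Fragment 1: offset=3 data="pXU" -> buffer=???pXU????? -> prefix_len=0
Fragment 2: offset=0 data="bvN" -> buffer=bvNpXU????? -> prefix_len=6
Fragment 3: offset=6 data="JWzAq" -> buffer=bvNpXUJWzAq -> prefix_len=11

Answer: 0 6 11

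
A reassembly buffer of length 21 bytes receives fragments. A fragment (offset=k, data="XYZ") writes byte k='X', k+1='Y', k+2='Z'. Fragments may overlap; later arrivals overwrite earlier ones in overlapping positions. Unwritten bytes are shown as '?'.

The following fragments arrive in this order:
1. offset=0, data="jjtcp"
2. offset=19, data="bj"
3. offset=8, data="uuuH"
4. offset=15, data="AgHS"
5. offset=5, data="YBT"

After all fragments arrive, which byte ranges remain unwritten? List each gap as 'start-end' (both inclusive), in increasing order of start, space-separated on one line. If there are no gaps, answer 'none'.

Answer: 12-14

Derivation:
Fragment 1: offset=0 len=5
Fragment 2: offset=19 len=2
Fragment 3: offset=8 len=4
Fragment 4: offset=15 len=4
Fragment 5: offset=5 len=3
Gaps: 12-14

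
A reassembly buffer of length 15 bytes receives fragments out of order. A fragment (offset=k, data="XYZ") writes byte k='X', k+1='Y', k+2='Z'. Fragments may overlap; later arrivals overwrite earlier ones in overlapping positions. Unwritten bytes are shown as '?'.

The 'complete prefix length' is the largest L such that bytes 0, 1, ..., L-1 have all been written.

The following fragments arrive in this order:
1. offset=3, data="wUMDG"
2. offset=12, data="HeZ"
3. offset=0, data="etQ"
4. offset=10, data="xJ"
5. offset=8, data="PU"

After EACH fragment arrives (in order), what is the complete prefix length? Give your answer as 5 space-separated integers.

Fragment 1: offset=3 data="wUMDG" -> buffer=???wUMDG??????? -> prefix_len=0
Fragment 2: offset=12 data="HeZ" -> buffer=???wUMDG????HeZ -> prefix_len=0
Fragment 3: offset=0 data="etQ" -> buffer=etQwUMDG????HeZ -> prefix_len=8
Fragment 4: offset=10 data="xJ" -> buffer=etQwUMDG??xJHeZ -> prefix_len=8
Fragment 5: offset=8 data="PU" -> buffer=etQwUMDGPUxJHeZ -> prefix_len=15

Answer: 0 0 8 8 15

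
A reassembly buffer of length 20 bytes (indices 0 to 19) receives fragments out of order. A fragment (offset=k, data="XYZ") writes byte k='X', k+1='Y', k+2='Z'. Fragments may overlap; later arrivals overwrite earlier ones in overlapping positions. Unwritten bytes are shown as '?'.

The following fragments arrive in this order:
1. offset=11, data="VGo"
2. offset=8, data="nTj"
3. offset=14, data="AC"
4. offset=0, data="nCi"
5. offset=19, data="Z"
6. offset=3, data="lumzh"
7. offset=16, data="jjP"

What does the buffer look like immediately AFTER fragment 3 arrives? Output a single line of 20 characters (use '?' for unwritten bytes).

Fragment 1: offset=11 data="VGo" -> buffer=???????????VGo??????
Fragment 2: offset=8 data="nTj" -> buffer=????????nTjVGo??????
Fragment 3: offset=14 data="AC" -> buffer=????????nTjVGoAC????

Answer: ????????nTjVGoAC????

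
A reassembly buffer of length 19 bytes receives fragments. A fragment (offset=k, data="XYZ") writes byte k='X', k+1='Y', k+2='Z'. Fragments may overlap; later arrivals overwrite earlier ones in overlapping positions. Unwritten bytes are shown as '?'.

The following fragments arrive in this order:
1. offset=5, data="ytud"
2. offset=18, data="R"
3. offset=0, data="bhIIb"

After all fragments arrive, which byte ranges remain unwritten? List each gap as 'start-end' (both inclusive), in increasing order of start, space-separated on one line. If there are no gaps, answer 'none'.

Fragment 1: offset=5 len=4
Fragment 2: offset=18 len=1
Fragment 3: offset=0 len=5
Gaps: 9-17

Answer: 9-17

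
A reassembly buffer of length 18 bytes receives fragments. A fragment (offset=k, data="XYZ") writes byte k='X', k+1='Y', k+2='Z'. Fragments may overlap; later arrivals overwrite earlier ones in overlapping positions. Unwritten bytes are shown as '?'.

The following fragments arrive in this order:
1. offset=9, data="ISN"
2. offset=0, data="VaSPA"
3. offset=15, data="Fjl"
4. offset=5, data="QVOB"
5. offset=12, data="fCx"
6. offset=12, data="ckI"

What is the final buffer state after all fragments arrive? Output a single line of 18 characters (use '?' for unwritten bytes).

Answer: VaSPAQVOBISNckIFjl

Derivation:
Fragment 1: offset=9 data="ISN" -> buffer=?????????ISN??????
Fragment 2: offset=0 data="VaSPA" -> buffer=VaSPA????ISN??????
Fragment 3: offset=15 data="Fjl" -> buffer=VaSPA????ISN???Fjl
Fragment 4: offset=5 data="QVOB" -> buffer=VaSPAQVOBISN???Fjl
Fragment 5: offset=12 data="fCx" -> buffer=VaSPAQVOBISNfCxFjl
Fragment 6: offset=12 data="ckI" -> buffer=VaSPAQVOBISNckIFjl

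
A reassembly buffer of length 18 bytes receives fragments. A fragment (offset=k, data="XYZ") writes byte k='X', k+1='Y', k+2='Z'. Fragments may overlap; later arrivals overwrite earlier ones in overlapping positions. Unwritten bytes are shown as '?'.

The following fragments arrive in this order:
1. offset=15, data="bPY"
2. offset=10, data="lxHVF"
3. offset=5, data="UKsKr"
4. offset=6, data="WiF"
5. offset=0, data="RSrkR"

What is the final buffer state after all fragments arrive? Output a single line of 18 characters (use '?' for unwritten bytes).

Fragment 1: offset=15 data="bPY" -> buffer=???????????????bPY
Fragment 2: offset=10 data="lxHVF" -> buffer=??????????lxHVFbPY
Fragment 3: offset=5 data="UKsKr" -> buffer=?????UKsKrlxHVFbPY
Fragment 4: offset=6 data="WiF" -> buffer=?????UWiFrlxHVFbPY
Fragment 5: offset=0 data="RSrkR" -> buffer=RSrkRUWiFrlxHVFbPY

Answer: RSrkRUWiFrlxHVFbPY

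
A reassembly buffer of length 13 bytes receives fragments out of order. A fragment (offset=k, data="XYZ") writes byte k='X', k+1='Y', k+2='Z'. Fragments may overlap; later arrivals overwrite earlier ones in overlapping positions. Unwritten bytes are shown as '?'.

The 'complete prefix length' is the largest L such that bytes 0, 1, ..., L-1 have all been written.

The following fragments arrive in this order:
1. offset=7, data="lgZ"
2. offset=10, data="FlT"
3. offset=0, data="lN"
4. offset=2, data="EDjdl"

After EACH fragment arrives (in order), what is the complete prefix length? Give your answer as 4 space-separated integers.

Answer: 0 0 2 13

Derivation:
Fragment 1: offset=7 data="lgZ" -> buffer=???????lgZ??? -> prefix_len=0
Fragment 2: offset=10 data="FlT" -> buffer=???????lgZFlT -> prefix_len=0
Fragment 3: offset=0 data="lN" -> buffer=lN?????lgZFlT -> prefix_len=2
Fragment 4: offset=2 data="EDjdl" -> buffer=lNEDjdllgZFlT -> prefix_len=13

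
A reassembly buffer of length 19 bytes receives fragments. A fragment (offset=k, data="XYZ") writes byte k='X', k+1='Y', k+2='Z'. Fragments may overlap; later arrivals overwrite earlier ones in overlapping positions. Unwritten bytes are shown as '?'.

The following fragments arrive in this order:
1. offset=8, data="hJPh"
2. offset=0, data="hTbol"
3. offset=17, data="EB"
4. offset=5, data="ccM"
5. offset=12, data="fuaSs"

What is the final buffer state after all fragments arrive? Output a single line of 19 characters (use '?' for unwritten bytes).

Answer: hTbolccMhJPhfuaSsEB

Derivation:
Fragment 1: offset=8 data="hJPh" -> buffer=????????hJPh???????
Fragment 2: offset=0 data="hTbol" -> buffer=hTbol???hJPh???????
Fragment 3: offset=17 data="EB" -> buffer=hTbol???hJPh?????EB
Fragment 4: offset=5 data="ccM" -> buffer=hTbolccMhJPh?????EB
Fragment 5: offset=12 data="fuaSs" -> buffer=hTbolccMhJPhfuaSsEB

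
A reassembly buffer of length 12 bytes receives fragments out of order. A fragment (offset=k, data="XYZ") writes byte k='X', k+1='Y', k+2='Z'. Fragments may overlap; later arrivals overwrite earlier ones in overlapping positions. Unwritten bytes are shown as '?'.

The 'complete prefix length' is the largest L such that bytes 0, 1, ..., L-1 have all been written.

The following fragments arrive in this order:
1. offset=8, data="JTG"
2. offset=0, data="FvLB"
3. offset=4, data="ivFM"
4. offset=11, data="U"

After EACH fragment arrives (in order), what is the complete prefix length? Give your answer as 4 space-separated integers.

Answer: 0 4 11 12

Derivation:
Fragment 1: offset=8 data="JTG" -> buffer=????????JTG? -> prefix_len=0
Fragment 2: offset=0 data="FvLB" -> buffer=FvLB????JTG? -> prefix_len=4
Fragment 3: offset=4 data="ivFM" -> buffer=FvLBivFMJTG? -> prefix_len=11
Fragment 4: offset=11 data="U" -> buffer=FvLBivFMJTGU -> prefix_len=12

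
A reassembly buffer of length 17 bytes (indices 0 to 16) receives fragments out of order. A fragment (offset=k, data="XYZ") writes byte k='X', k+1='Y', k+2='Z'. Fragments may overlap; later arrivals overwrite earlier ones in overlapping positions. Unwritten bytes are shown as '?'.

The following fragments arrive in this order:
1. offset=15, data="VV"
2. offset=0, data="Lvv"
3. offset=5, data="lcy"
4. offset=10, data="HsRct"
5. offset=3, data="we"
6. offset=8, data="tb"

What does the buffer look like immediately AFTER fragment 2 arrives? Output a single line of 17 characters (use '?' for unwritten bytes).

Fragment 1: offset=15 data="VV" -> buffer=???????????????VV
Fragment 2: offset=0 data="Lvv" -> buffer=Lvv????????????VV

Answer: Lvv????????????VV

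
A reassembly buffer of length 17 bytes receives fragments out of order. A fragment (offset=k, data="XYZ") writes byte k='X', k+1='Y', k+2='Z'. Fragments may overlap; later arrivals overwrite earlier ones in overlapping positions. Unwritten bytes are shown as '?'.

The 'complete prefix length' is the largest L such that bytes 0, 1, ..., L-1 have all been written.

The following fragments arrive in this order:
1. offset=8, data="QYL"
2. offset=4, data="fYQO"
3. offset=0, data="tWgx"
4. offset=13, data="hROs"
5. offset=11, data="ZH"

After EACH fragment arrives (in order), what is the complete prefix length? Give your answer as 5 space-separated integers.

Answer: 0 0 11 11 17

Derivation:
Fragment 1: offset=8 data="QYL" -> buffer=????????QYL?????? -> prefix_len=0
Fragment 2: offset=4 data="fYQO" -> buffer=????fYQOQYL?????? -> prefix_len=0
Fragment 3: offset=0 data="tWgx" -> buffer=tWgxfYQOQYL?????? -> prefix_len=11
Fragment 4: offset=13 data="hROs" -> buffer=tWgxfYQOQYL??hROs -> prefix_len=11
Fragment 5: offset=11 data="ZH" -> buffer=tWgxfYQOQYLZHhROs -> prefix_len=17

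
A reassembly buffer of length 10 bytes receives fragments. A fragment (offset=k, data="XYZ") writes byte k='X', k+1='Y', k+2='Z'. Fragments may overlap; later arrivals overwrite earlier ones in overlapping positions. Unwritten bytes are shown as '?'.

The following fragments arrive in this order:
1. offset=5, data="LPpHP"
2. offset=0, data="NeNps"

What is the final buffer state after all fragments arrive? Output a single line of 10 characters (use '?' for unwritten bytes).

Answer: NeNpsLPpHP

Derivation:
Fragment 1: offset=5 data="LPpHP" -> buffer=?????LPpHP
Fragment 2: offset=0 data="NeNps" -> buffer=NeNpsLPpHP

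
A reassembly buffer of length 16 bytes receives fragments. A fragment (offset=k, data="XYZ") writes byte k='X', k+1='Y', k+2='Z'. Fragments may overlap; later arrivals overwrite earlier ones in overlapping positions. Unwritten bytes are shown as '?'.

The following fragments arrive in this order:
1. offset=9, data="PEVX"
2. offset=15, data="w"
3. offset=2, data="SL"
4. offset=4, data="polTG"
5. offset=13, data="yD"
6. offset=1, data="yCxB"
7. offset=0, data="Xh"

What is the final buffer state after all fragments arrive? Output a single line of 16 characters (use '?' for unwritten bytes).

Answer: XhCxBolTGPEVXyDw

Derivation:
Fragment 1: offset=9 data="PEVX" -> buffer=?????????PEVX???
Fragment 2: offset=15 data="w" -> buffer=?????????PEVX??w
Fragment 3: offset=2 data="SL" -> buffer=??SL?????PEVX??w
Fragment 4: offset=4 data="polTG" -> buffer=??SLpolTGPEVX??w
Fragment 5: offset=13 data="yD" -> buffer=??SLpolTGPEVXyDw
Fragment 6: offset=1 data="yCxB" -> buffer=?yCxBolTGPEVXyDw
Fragment 7: offset=0 data="Xh" -> buffer=XhCxBolTGPEVXyDw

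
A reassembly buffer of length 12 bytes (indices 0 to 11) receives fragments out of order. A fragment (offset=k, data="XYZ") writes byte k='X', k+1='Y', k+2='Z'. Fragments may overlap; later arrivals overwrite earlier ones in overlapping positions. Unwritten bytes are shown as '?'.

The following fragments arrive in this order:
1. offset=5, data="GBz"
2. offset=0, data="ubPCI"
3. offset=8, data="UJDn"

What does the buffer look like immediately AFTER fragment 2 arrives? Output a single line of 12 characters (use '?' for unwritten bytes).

Fragment 1: offset=5 data="GBz" -> buffer=?????GBz????
Fragment 2: offset=0 data="ubPCI" -> buffer=ubPCIGBz????

Answer: ubPCIGBz????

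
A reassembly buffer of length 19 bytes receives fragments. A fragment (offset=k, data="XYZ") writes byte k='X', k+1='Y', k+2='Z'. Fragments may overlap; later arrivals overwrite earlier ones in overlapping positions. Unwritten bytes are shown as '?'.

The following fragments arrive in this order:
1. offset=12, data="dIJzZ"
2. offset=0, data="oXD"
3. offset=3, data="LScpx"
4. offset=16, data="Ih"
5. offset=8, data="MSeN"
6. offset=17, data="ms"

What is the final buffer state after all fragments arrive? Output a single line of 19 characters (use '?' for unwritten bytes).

Fragment 1: offset=12 data="dIJzZ" -> buffer=????????????dIJzZ??
Fragment 2: offset=0 data="oXD" -> buffer=oXD?????????dIJzZ??
Fragment 3: offset=3 data="LScpx" -> buffer=oXDLScpx????dIJzZ??
Fragment 4: offset=16 data="Ih" -> buffer=oXDLScpx????dIJzIh?
Fragment 5: offset=8 data="MSeN" -> buffer=oXDLScpxMSeNdIJzIh?
Fragment 6: offset=17 data="ms" -> buffer=oXDLScpxMSeNdIJzIms

Answer: oXDLScpxMSeNdIJzIms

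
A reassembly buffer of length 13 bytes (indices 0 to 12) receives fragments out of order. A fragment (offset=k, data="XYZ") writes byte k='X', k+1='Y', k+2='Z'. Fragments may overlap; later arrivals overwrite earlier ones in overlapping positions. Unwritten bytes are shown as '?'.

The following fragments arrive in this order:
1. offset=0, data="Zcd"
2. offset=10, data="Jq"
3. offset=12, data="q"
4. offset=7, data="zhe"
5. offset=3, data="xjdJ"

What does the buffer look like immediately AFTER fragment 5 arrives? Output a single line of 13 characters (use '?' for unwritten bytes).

Answer: ZcdxjdJzheJqq

Derivation:
Fragment 1: offset=0 data="Zcd" -> buffer=Zcd??????????
Fragment 2: offset=10 data="Jq" -> buffer=Zcd???????Jq?
Fragment 3: offset=12 data="q" -> buffer=Zcd???????Jqq
Fragment 4: offset=7 data="zhe" -> buffer=Zcd????zheJqq
Fragment 5: offset=3 data="xjdJ" -> buffer=ZcdxjdJzheJqq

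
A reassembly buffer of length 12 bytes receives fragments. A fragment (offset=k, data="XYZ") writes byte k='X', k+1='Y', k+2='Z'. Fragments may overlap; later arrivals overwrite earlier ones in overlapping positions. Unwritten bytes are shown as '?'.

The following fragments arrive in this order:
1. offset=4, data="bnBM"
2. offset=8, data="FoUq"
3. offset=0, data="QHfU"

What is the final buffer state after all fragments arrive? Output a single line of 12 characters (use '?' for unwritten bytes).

Fragment 1: offset=4 data="bnBM" -> buffer=????bnBM????
Fragment 2: offset=8 data="FoUq" -> buffer=????bnBMFoUq
Fragment 3: offset=0 data="QHfU" -> buffer=QHfUbnBMFoUq

Answer: QHfUbnBMFoUq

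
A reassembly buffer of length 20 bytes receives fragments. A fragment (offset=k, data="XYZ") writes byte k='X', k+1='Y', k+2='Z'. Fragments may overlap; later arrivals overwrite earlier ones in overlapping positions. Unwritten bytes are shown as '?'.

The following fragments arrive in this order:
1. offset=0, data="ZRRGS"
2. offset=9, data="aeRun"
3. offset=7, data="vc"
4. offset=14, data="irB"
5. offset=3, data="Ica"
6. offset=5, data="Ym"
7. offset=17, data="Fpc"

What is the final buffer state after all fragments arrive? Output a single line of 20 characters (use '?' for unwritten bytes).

Answer: ZRRIcYmvcaeRunirBFpc

Derivation:
Fragment 1: offset=0 data="ZRRGS" -> buffer=ZRRGS???????????????
Fragment 2: offset=9 data="aeRun" -> buffer=ZRRGS????aeRun??????
Fragment 3: offset=7 data="vc" -> buffer=ZRRGS??vcaeRun??????
Fragment 4: offset=14 data="irB" -> buffer=ZRRGS??vcaeRunirB???
Fragment 5: offset=3 data="Ica" -> buffer=ZRRIca?vcaeRunirB???
Fragment 6: offset=5 data="Ym" -> buffer=ZRRIcYmvcaeRunirB???
Fragment 7: offset=17 data="Fpc" -> buffer=ZRRIcYmvcaeRunirBFpc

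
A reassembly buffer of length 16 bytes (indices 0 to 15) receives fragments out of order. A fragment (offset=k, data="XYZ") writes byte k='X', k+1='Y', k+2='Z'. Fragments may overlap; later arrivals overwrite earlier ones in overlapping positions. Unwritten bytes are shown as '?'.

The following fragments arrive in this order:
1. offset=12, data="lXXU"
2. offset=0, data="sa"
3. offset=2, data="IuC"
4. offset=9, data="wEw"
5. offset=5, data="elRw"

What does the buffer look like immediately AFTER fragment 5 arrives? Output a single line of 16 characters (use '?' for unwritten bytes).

Answer: saIuCelRwwEwlXXU

Derivation:
Fragment 1: offset=12 data="lXXU" -> buffer=????????????lXXU
Fragment 2: offset=0 data="sa" -> buffer=sa??????????lXXU
Fragment 3: offset=2 data="IuC" -> buffer=saIuC???????lXXU
Fragment 4: offset=9 data="wEw" -> buffer=saIuC????wEwlXXU
Fragment 5: offset=5 data="elRw" -> buffer=saIuCelRwwEwlXXU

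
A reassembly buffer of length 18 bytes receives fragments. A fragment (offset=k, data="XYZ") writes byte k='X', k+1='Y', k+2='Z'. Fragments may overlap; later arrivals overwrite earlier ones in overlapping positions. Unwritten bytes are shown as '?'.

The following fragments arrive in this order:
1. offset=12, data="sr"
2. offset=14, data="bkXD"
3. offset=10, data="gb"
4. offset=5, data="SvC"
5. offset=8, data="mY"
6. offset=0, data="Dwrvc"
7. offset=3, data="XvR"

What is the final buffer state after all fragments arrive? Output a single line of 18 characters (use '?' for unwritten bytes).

Answer: DwrXvRvCmYgbsrbkXD

Derivation:
Fragment 1: offset=12 data="sr" -> buffer=????????????sr????
Fragment 2: offset=14 data="bkXD" -> buffer=????????????srbkXD
Fragment 3: offset=10 data="gb" -> buffer=??????????gbsrbkXD
Fragment 4: offset=5 data="SvC" -> buffer=?????SvC??gbsrbkXD
Fragment 5: offset=8 data="mY" -> buffer=?????SvCmYgbsrbkXD
Fragment 6: offset=0 data="Dwrvc" -> buffer=DwrvcSvCmYgbsrbkXD
Fragment 7: offset=3 data="XvR" -> buffer=DwrXvRvCmYgbsrbkXD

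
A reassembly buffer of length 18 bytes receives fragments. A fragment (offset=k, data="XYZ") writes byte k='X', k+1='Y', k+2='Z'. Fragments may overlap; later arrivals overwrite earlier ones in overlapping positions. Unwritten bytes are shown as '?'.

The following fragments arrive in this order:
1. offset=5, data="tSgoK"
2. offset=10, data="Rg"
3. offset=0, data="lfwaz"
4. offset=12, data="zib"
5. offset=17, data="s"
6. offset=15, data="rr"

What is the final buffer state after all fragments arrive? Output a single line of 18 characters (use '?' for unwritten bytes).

Answer: lfwaztSgoKRgzibrrs

Derivation:
Fragment 1: offset=5 data="tSgoK" -> buffer=?????tSgoK????????
Fragment 2: offset=10 data="Rg" -> buffer=?????tSgoKRg??????
Fragment 3: offset=0 data="lfwaz" -> buffer=lfwaztSgoKRg??????
Fragment 4: offset=12 data="zib" -> buffer=lfwaztSgoKRgzib???
Fragment 5: offset=17 data="s" -> buffer=lfwaztSgoKRgzib??s
Fragment 6: offset=15 data="rr" -> buffer=lfwaztSgoKRgzibrrs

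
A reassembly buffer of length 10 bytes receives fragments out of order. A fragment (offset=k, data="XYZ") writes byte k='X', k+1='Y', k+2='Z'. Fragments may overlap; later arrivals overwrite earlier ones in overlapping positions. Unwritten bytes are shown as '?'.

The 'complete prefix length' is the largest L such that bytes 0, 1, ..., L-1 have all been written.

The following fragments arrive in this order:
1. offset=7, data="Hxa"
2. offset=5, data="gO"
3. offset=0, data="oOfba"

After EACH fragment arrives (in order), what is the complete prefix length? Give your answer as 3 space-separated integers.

Answer: 0 0 10

Derivation:
Fragment 1: offset=7 data="Hxa" -> buffer=???????Hxa -> prefix_len=0
Fragment 2: offset=5 data="gO" -> buffer=?????gOHxa -> prefix_len=0
Fragment 3: offset=0 data="oOfba" -> buffer=oOfbagOHxa -> prefix_len=10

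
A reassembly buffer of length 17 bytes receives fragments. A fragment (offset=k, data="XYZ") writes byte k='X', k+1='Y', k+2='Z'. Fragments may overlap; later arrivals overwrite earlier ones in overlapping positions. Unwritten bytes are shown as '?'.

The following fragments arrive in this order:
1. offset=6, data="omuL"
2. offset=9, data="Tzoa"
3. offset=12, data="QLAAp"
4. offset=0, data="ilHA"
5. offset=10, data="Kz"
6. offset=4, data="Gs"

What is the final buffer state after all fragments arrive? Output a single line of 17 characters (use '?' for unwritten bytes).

Answer: ilHAGsomuTKzQLAAp

Derivation:
Fragment 1: offset=6 data="omuL" -> buffer=??????omuL???????
Fragment 2: offset=9 data="Tzoa" -> buffer=??????omuTzoa????
Fragment 3: offset=12 data="QLAAp" -> buffer=??????omuTzoQLAAp
Fragment 4: offset=0 data="ilHA" -> buffer=ilHA??omuTzoQLAAp
Fragment 5: offset=10 data="Kz" -> buffer=ilHA??omuTKzQLAAp
Fragment 6: offset=4 data="Gs" -> buffer=ilHAGsomuTKzQLAAp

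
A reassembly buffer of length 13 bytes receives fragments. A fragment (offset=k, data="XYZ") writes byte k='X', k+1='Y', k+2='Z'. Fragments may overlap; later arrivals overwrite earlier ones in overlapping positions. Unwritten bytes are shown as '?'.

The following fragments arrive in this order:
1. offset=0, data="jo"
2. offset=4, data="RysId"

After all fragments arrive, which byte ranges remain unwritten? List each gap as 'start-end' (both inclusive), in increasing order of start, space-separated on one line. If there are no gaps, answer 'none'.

Fragment 1: offset=0 len=2
Fragment 2: offset=4 len=5
Gaps: 2-3 9-12

Answer: 2-3 9-12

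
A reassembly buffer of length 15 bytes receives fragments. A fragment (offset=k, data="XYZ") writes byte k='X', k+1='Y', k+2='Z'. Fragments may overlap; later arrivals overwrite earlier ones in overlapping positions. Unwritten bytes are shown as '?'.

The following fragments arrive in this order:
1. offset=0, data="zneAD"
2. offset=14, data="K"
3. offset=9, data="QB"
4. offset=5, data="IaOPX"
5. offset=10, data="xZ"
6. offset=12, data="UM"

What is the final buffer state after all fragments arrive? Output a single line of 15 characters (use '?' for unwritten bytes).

Answer: zneADIaOPXxZUMK

Derivation:
Fragment 1: offset=0 data="zneAD" -> buffer=zneAD??????????
Fragment 2: offset=14 data="K" -> buffer=zneAD?????????K
Fragment 3: offset=9 data="QB" -> buffer=zneAD????QB???K
Fragment 4: offset=5 data="IaOPX" -> buffer=zneADIaOPXB???K
Fragment 5: offset=10 data="xZ" -> buffer=zneADIaOPXxZ??K
Fragment 6: offset=12 data="UM" -> buffer=zneADIaOPXxZUMK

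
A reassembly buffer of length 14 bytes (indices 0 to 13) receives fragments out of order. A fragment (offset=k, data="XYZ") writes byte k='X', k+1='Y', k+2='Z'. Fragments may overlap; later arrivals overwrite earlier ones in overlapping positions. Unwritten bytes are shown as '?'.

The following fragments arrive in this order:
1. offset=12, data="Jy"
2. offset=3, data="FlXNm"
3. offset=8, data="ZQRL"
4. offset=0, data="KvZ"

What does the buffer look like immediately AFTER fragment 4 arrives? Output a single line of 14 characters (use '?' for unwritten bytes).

Fragment 1: offset=12 data="Jy" -> buffer=????????????Jy
Fragment 2: offset=3 data="FlXNm" -> buffer=???FlXNm????Jy
Fragment 3: offset=8 data="ZQRL" -> buffer=???FlXNmZQRLJy
Fragment 4: offset=0 data="KvZ" -> buffer=KvZFlXNmZQRLJy

Answer: KvZFlXNmZQRLJy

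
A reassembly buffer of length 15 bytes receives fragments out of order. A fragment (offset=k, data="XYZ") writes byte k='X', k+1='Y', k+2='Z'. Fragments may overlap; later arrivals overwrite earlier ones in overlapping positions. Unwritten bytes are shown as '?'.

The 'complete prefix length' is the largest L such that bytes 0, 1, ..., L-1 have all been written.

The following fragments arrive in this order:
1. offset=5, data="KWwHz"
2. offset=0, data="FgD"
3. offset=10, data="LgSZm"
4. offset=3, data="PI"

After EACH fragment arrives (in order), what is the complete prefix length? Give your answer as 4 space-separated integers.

Answer: 0 3 3 15

Derivation:
Fragment 1: offset=5 data="KWwHz" -> buffer=?????KWwHz????? -> prefix_len=0
Fragment 2: offset=0 data="FgD" -> buffer=FgD??KWwHz????? -> prefix_len=3
Fragment 3: offset=10 data="LgSZm" -> buffer=FgD??KWwHzLgSZm -> prefix_len=3
Fragment 4: offset=3 data="PI" -> buffer=FgDPIKWwHzLgSZm -> prefix_len=15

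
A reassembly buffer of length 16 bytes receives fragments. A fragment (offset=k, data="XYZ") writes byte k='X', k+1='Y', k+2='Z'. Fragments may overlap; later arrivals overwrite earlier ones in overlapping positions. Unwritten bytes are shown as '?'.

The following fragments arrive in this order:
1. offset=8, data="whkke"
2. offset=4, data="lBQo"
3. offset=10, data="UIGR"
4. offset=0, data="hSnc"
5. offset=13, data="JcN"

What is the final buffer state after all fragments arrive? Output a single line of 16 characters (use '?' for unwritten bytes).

Answer: hSnclBQowhUIGJcN

Derivation:
Fragment 1: offset=8 data="whkke" -> buffer=????????whkke???
Fragment 2: offset=4 data="lBQo" -> buffer=????lBQowhkke???
Fragment 3: offset=10 data="UIGR" -> buffer=????lBQowhUIGR??
Fragment 4: offset=0 data="hSnc" -> buffer=hSnclBQowhUIGR??
Fragment 5: offset=13 data="JcN" -> buffer=hSnclBQowhUIGJcN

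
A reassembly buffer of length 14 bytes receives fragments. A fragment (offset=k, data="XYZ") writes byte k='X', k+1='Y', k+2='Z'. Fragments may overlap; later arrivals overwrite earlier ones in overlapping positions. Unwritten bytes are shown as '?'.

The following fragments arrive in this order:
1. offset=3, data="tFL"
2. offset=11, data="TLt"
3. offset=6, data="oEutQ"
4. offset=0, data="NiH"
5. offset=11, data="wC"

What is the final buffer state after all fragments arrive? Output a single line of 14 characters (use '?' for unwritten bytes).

Answer: NiHtFLoEutQwCt

Derivation:
Fragment 1: offset=3 data="tFL" -> buffer=???tFL????????
Fragment 2: offset=11 data="TLt" -> buffer=???tFL?????TLt
Fragment 3: offset=6 data="oEutQ" -> buffer=???tFLoEutQTLt
Fragment 4: offset=0 data="NiH" -> buffer=NiHtFLoEutQTLt
Fragment 5: offset=11 data="wC" -> buffer=NiHtFLoEutQwCt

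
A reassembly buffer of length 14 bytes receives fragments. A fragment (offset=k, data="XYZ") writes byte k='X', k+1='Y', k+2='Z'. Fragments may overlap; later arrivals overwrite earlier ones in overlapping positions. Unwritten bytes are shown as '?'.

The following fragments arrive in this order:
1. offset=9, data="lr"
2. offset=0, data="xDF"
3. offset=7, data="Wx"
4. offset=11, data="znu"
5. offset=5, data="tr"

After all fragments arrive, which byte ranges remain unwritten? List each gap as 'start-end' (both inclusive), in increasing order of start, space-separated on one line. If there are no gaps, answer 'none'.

Answer: 3-4

Derivation:
Fragment 1: offset=9 len=2
Fragment 2: offset=0 len=3
Fragment 3: offset=7 len=2
Fragment 4: offset=11 len=3
Fragment 5: offset=5 len=2
Gaps: 3-4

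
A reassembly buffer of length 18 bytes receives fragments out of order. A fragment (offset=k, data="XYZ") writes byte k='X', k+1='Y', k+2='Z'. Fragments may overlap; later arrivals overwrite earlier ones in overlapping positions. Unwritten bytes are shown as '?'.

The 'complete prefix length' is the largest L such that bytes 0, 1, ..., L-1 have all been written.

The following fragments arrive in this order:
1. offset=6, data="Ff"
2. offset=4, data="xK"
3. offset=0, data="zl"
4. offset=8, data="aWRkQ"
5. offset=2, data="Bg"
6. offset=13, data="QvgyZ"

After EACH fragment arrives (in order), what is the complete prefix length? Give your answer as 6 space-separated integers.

Fragment 1: offset=6 data="Ff" -> buffer=??????Ff?????????? -> prefix_len=0
Fragment 2: offset=4 data="xK" -> buffer=????xKFf?????????? -> prefix_len=0
Fragment 3: offset=0 data="zl" -> buffer=zl??xKFf?????????? -> prefix_len=2
Fragment 4: offset=8 data="aWRkQ" -> buffer=zl??xKFfaWRkQ????? -> prefix_len=2
Fragment 5: offset=2 data="Bg" -> buffer=zlBgxKFfaWRkQ????? -> prefix_len=13
Fragment 6: offset=13 data="QvgyZ" -> buffer=zlBgxKFfaWRkQQvgyZ -> prefix_len=18

Answer: 0 0 2 2 13 18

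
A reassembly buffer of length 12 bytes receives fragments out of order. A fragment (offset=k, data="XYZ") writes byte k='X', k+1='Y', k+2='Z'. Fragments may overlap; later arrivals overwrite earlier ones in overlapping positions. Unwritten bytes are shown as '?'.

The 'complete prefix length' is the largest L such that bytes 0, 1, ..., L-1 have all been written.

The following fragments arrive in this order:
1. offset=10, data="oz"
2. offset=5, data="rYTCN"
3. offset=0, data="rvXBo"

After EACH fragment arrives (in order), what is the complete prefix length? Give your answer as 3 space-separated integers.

Fragment 1: offset=10 data="oz" -> buffer=??????????oz -> prefix_len=0
Fragment 2: offset=5 data="rYTCN" -> buffer=?????rYTCNoz -> prefix_len=0
Fragment 3: offset=0 data="rvXBo" -> buffer=rvXBorYTCNoz -> prefix_len=12

Answer: 0 0 12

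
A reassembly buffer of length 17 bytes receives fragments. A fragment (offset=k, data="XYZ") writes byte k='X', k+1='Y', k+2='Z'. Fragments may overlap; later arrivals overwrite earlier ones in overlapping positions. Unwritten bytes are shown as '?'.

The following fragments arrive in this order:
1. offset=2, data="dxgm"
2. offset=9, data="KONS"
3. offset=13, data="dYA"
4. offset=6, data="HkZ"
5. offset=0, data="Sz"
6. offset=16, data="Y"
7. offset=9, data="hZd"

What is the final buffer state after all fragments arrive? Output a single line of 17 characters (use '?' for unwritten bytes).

Fragment 1: offset=2 data="dxgm" -> buffer=??dxgm???????????
Fragment 2: offset=9 data="KONS" -> buffer=??dxgm???KONS????
Fragment 3: offset=13 data="dYA" -> buffer=??dxgm???KONSdYA?
Fragment 4: offset=6 data="HkZ" -> buffer=??dxgmHkZKONSdYA?
Fragment 5: offset=0 data="Sz" -> buffer=SzdxgmHkZKONSdYA?
Fragment 6: offset=16 data="Y" -> buffer=SzdxgmHkZKONSdYAY
Fragment 7: offset=9 data="hZd" -> buffer=SzdxgmHkZhZdSdYAY

Answer: SzdxgmHkZhZdSdYAY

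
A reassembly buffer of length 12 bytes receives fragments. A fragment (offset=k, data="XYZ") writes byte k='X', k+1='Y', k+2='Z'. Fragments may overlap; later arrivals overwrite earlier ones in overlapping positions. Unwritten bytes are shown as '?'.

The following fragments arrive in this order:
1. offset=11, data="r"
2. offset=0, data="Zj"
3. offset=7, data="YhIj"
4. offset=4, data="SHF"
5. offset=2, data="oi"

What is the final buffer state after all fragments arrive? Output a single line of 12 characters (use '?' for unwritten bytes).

Fragment 1: offset=11 data="r" -> buffer=???????????r
Fragment 2: offset=0 data="Zj" -> buffer=Zj?????????r
Fragment 3: offset=7 data="YhIj" -> buffer=Zj?????YhIjr
Fragment 4: offset=4 data="SHF" -> buffer=Zj??SHFYhIjr
Fragment 5: offset=2 data="oi" -> buffer=ZjoiSHFYhIjr

Answer: ZjoiSHFYhIjr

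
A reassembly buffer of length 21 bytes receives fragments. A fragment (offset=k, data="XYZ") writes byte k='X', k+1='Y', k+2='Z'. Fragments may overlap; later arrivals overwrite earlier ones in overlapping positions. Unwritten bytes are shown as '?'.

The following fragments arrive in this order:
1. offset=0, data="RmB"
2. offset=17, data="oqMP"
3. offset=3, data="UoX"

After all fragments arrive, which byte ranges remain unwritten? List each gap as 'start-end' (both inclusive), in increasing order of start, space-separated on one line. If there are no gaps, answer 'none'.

Fragment 1: offset=0 len=3
Fragment 2: offset=17 len=4
Fragment 3: offset=3 len=3
Gaps: 6-16

Answer: 6-16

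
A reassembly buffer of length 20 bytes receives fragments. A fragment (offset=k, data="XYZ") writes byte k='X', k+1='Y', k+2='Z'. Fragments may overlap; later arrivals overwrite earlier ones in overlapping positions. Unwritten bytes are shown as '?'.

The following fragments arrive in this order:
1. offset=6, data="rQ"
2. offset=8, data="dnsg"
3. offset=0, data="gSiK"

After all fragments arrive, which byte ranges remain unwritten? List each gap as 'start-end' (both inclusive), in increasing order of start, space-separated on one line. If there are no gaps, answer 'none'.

Answer: 4-5 12-19

Derivation:
Fragment 1: offset=6 len=2
Fragment 2: offset=8 len=4
Fragment 3: offset=0 len=4
Gaps: 4-5 12-19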